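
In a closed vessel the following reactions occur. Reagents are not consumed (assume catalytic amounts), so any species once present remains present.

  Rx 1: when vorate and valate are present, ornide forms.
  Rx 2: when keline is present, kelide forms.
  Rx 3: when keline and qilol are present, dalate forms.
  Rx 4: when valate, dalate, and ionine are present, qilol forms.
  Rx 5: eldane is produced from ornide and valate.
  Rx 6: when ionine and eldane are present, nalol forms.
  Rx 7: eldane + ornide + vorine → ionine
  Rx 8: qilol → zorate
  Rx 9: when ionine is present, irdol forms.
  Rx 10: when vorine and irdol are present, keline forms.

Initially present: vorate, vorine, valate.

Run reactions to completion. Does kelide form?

Yes

vorate and valate present → ornide forms (Rx 1).
ornide and valate present → eldane forms (Rx 5).
eldane, ornide, and vorine present → ionine forms (Rx 7).
ionine present → irdol forms (Rx 9).
vorine and irdol present → keline forms (Rx 10).
keline present → kelide forms (Rx 2).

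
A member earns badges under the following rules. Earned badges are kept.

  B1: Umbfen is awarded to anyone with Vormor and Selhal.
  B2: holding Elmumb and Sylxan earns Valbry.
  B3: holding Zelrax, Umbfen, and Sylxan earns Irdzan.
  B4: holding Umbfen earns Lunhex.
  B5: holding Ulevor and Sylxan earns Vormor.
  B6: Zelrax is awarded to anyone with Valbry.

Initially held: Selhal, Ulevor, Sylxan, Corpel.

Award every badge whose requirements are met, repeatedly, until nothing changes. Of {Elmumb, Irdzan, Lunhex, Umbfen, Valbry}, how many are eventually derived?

2

With Ulevor and Sylxan, Vormor is earned (B5).
With Vormor and Selhal, Umbfen is earned (B1).
With Umbfen, Lunhex is earned (B4).
No rule produces Elmumb, and it is not given.
Irdzan would need Zelrax, Umbfen, and Sylxan (B3), but Zelrax is never earned.
Lunhex: reached.
Umbfen: reached.
Valbry would need Elmumb and Sylxan (B2), but Elmumb is never earned.
Reached: Lunhex and Umbfen — 2 of the 5.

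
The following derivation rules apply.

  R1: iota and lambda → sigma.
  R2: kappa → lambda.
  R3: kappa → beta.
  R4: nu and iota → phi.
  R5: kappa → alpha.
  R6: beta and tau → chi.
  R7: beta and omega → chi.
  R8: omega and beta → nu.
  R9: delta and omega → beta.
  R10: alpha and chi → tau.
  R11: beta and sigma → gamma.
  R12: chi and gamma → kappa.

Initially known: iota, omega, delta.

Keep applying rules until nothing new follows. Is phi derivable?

From delta and omega, R9 gives beta.
omega and beta hold, so nu follows (R8).
nu and iota hold, so phi follows (R4).

Yes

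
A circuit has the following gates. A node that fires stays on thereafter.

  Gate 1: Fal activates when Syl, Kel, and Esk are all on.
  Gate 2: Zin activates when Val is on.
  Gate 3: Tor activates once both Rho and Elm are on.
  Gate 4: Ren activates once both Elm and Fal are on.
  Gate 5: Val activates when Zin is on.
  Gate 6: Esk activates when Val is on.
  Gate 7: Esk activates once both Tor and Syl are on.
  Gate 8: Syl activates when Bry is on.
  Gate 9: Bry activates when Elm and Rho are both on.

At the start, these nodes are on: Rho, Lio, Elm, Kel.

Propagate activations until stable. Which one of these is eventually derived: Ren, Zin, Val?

Ren

Rho and Elm are on, so Tor activates (Gate 3).
Elm and Rho are on, so Bry activates (Gate 9).
Bry is on, so Syl activates (Gate 8).
Gate 7: Tor and Syl on → Esk on.
Syl, Kel, and Esk are on, so Fal activates (Gate 1).
Elm and Fal are on, so Ren activates (Gate 4).
Val would need Zin (Gate 5), but Zin never turns on. Zin would need Val (Gate 2), but Val never turns on.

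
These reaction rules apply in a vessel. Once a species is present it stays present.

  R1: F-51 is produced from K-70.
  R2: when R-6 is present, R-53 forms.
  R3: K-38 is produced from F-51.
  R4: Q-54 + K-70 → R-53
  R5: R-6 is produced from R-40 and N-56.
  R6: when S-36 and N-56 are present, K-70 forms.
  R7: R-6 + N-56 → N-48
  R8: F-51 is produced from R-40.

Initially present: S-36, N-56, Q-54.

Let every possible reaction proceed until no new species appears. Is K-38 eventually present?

Yes

S-36 and N-56 present → K-70 forms (R6).
K-70 present → F-51 forms (R1).
F-51 present → K-38 forms (R3).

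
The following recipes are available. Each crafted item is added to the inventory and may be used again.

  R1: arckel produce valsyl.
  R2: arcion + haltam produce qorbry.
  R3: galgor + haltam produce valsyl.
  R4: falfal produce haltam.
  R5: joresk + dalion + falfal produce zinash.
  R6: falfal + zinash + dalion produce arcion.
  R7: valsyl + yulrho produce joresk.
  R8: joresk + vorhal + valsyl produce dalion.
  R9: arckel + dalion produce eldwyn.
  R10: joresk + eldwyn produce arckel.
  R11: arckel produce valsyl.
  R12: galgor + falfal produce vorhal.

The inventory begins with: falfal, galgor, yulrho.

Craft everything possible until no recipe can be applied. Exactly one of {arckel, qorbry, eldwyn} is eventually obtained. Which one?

falfal → haltam (R4).
Using R12, galgor and falfal make vorhal.
galgor + haltam → valsyl (R3).
Using R7, valsyl and yulrho make joresk.
joresk + vorhal + valsyl → dalion (R8).
Using R5, joresk, dalion, and falfal make zinash.
falfal + zinash + dalion → arcion (R6).
Using R2, arcion and haltam make qorbry.
eldwyn would need arckel and dalion (R9), but arckel is never obtained. arckel would need joresk and eldwyn (R10), but eldwyn is never obtained.

qorbry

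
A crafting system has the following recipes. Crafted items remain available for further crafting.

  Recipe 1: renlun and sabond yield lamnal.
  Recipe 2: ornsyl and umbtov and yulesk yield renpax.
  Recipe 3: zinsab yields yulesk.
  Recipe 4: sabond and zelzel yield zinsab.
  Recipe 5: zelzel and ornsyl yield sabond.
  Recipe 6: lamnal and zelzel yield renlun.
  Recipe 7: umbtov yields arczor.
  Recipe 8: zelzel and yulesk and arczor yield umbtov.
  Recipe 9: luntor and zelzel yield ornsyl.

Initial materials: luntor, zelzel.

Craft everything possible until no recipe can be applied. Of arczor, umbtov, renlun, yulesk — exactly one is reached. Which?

Using Recipe 9, luntor and zelzel make ornsyl.
zelzel and ornsyl → sabond (Recipe 5).
sabond and zelzel → zinsab (Recipe 4).
zinsab → yulesk (Recipe 3).
arczor would need umbtov (Recipe 7), but umbtov is never obtained. renlun would need lamnal and zelzel (Recipe 6), but lamnal is never obtained. umbtov would need zelzel, yulesk, and arczor (Recipe 8), but arczor is never obtained.

yulesk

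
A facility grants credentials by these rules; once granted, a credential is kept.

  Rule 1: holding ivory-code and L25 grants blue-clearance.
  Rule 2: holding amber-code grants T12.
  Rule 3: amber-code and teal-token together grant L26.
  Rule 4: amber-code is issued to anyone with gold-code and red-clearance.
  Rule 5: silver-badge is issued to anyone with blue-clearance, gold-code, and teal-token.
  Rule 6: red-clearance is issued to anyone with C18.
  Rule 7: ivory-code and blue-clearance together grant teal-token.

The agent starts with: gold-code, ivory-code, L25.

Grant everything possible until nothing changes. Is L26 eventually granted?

No

L26 would need amber-code and teal-token (Rule 3), but amber-code is never granted.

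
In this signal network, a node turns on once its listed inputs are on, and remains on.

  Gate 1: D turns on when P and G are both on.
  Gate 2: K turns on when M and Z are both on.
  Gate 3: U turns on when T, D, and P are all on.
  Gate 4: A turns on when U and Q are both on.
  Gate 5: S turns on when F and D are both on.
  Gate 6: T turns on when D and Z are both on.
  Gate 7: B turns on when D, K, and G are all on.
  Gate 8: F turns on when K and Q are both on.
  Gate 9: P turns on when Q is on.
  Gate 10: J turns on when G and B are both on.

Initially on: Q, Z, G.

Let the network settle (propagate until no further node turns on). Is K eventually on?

K would need M and Z (Gate 2), but M never turns on.

No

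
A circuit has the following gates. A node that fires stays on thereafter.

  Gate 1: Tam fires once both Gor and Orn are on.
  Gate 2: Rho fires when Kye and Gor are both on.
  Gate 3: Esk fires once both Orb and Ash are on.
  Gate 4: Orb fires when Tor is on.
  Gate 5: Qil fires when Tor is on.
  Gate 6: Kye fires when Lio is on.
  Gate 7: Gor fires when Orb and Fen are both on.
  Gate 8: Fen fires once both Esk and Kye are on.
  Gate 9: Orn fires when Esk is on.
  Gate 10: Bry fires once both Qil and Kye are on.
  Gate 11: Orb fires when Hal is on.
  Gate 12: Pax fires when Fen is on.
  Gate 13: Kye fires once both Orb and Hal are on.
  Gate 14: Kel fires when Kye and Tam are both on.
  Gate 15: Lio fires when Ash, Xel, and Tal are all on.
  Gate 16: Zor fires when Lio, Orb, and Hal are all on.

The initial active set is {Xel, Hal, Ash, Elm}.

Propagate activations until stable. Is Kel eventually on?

Yes

Gate 11: Hal on → Orb on.
Gate 3: Orb and Ash on → Esk on.
Gate 13: Orb and Hal on → Kye on.
Esk is on, so Orn fires (Gate 9).
Esk and Kye are on, so Fen fires (Gate 8).
Gate 7: Orb and Fen on → Gor on.
Gate 1: Gor and Orn on → Tam on.
Gate 14: Kye and Tam on → Kel on.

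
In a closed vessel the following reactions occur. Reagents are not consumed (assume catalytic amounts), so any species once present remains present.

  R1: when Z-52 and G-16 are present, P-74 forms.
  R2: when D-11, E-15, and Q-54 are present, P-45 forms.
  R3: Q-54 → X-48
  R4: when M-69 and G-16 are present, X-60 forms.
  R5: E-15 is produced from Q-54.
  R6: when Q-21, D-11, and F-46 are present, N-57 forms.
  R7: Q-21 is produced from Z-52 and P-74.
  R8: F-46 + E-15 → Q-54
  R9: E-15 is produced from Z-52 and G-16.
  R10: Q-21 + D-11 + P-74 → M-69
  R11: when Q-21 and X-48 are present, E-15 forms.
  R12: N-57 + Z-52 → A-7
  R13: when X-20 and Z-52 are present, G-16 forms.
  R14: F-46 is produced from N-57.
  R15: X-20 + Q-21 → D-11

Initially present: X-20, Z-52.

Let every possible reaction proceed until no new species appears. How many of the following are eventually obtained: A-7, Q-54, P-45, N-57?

0

A-7 would need N-57 and Z-52 (R12), but N-57 never forms.
Q-54 would need F-46 and E-15 (R8), but F-46 never forms.
P-45 would need D-11, E-15, and Q-54 (R2), but Q-54 never forms.
N-57 would need Q-21, D-11, and F-46 (R6), but F-46 never forms.
None of the 4 are reached.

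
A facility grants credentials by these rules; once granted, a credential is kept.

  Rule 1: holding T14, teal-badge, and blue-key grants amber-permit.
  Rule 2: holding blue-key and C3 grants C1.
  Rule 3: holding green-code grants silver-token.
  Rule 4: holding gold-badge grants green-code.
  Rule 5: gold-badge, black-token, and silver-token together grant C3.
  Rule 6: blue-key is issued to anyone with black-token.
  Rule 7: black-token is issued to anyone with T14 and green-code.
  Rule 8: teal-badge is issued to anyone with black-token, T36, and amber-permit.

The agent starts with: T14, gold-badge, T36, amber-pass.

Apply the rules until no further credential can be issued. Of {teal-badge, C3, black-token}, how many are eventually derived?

Holding gold-badge grants green-code (Rule 4).
Holding green-code grants silver-token (Rule 3).
Holding T14 and green-code grants black-token (Rule 7).
Holding gold-badge, black-token, and silver-token grants C3 (Rule 5).
teal-badge would need black-token, T36, and amber-permit (Rule 8), but amber-permit is never granted.
C3: reached.
black-token: reached.
Reached: C3 and black-token — 2 of the 3.

2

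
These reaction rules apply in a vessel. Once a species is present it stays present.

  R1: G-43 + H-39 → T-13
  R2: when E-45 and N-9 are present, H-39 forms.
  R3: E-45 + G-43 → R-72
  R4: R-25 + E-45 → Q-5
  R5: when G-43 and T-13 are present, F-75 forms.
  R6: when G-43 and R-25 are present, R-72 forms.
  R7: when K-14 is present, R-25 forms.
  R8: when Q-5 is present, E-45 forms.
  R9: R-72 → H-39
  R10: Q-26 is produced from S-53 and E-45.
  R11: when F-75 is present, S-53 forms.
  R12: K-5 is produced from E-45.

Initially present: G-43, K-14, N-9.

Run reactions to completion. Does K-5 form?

K-5 would need E-45 (R12), but E-45 never forms.

No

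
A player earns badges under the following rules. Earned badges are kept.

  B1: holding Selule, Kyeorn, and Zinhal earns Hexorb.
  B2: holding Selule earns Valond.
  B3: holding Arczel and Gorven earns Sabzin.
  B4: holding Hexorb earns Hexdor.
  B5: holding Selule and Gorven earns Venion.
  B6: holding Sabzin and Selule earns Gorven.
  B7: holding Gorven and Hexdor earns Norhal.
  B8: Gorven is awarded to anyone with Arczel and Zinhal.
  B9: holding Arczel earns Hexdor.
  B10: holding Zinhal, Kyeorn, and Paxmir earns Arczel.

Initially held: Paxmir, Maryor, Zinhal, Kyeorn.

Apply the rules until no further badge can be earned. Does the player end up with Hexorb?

No

Hexorb would need Selule, Kyeorn, and Zinhal (B1), but Selule is never earned.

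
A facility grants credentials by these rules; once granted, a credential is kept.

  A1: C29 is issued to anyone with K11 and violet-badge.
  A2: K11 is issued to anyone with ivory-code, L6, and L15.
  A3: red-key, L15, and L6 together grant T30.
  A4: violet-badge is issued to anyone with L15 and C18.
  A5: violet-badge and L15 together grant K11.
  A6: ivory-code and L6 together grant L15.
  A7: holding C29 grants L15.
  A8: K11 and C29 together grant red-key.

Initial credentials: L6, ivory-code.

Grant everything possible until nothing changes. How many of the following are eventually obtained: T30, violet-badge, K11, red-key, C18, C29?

Holding ivory-code and L6 grants L15 (A6).
Holding ivory-code, L6, and L15 grants K11 (A2).
T30 would need red-key, L15, and L6 (A3), but red-key is never granted.
violet-badge would need L15 and C18 (A4), but C18 is never granted.
K11: reached.
red-key would need K11 and C29 (A8), but C29 is never granted.
No rule produces C18, and it is not given.
C29 would need K11 and violet-badge (A1), but violet-badge is never granted.
Reached: K11 — 1 of the 6.

1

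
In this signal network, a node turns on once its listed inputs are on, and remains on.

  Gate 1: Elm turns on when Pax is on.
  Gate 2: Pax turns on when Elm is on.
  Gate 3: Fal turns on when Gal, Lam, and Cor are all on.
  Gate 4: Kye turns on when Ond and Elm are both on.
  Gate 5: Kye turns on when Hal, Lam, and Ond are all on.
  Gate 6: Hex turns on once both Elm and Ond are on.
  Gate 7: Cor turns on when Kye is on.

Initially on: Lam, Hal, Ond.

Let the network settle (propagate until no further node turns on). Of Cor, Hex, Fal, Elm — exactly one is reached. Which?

Cor

Hal, Lam, and Ond are on, so Kye turns on (Gate 5).
Kye is on, so Cor turns on (Gate 7).
Fal would need Gal, Lam, and Cor (Gate 3), but Gal never turns on. Hex would need Elm and Ond (Gate 6), but Elm never turns on. Elm would need Pax (Gate 1), but Pax never turns on.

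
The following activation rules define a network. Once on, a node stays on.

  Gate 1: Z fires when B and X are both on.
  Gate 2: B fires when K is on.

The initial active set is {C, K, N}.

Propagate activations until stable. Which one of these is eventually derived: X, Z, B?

K is on, so B fires (Gate 2).
No rule produces X, and it is not given. Z would need B and X (Gate 1), but X never turns on.

B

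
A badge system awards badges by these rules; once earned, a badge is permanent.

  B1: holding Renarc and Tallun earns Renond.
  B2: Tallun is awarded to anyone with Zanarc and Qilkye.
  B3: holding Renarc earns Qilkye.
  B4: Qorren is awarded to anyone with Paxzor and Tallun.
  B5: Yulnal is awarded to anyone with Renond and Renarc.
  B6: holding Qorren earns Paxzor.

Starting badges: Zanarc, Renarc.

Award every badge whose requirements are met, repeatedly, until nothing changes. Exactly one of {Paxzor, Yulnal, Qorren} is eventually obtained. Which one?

Yulnal

With Renarc, Qilkye is earned (B3).
With Zanarc and Qilkye, Tallun is earned (B2).
With Renarc and Tallun, Renond is earned (B1).
With Renond and Renarc, Yulnal is earned (B5).
Paxzor would need Qorren (B6), but Qorren is never earned. Qorren would need Paxzor and Tallun (B4), but Paxzor is never earned.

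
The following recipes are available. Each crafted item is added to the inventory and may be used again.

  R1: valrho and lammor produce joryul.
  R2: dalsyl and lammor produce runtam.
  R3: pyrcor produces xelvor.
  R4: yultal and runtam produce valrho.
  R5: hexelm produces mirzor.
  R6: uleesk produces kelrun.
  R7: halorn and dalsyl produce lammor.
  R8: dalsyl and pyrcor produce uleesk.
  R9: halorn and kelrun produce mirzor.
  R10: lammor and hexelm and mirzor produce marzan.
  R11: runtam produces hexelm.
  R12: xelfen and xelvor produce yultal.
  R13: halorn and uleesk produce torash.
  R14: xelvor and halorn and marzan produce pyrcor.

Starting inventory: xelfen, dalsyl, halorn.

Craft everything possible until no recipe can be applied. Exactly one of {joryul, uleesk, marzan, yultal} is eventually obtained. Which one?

marzan

halorn and dalsyl → lammor (R7).
Using R2, dalsyl and lammor make runtam.
runtam → hexelm (R11).
Using R5, hexelm makes mirzor.
lammor and hexelm and mirzor → marzan (R10).
joryul would need valrho and lammor (R1), but valrho is never obtained. uleesk would need dalsyl and pyrcor (R8), but pyrcor is never obtained. yultal would need xelfen and xelvor (R12), but xelvor is never obtained.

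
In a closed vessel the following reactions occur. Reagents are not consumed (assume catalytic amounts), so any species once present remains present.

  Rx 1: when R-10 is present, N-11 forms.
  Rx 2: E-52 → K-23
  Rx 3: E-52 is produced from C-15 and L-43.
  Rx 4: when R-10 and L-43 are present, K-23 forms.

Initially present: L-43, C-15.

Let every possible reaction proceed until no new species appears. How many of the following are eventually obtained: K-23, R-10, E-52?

2

C-15 and L-43 present → E-52 forms (Rx 3).
E-52 present → K-23 forms (Rx 2).
K-23: reached.
No rule produces R-10, and it is not given.
E-52: reached.
Reached: K-23 and E-52 — 2 of the 3.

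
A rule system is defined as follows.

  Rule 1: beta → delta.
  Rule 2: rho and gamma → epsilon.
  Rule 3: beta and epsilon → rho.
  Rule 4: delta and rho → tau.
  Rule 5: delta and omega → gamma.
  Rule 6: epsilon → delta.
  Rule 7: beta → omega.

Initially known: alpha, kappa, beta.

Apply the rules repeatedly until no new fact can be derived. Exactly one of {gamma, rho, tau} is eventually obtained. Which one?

From beta, Rule 1 gives delta.
beta holds, so omega follows (Rule 7).
delta and omega hold, so gamma follows (Rule 5).
rho would need beta and epsilon (Rule 3), but epsilon is never established. tau would need delta and rho (Rule 4), but rho is never established.

gamma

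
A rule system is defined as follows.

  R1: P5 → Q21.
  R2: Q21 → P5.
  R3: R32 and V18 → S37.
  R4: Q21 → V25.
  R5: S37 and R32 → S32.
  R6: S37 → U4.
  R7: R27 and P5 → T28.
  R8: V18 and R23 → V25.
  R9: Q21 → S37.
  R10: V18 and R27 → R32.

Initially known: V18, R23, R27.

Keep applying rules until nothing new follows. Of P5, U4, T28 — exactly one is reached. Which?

U4

V18 and R27 hold, so R32 follows (R10).
From R32 and V18, R3 gives S37.
S37 holds, so U4 follows (R6).
P5 would need Q21 (R2), but Q21 is never established. T28 would need R27 and P5 (R7), but P5 is never established.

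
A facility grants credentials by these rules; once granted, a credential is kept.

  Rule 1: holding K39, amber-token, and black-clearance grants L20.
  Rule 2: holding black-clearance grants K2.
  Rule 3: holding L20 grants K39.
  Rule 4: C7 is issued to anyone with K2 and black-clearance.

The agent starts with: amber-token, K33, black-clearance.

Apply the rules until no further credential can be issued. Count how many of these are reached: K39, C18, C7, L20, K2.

Holding black-clearance grants K2 (Rule 2).
Holding K2 and black-clearance grants C7 (Rule 4).
K39 would need L20 (Rule 3), but L20 is never granted.
No rule produces C18, and it is not given.
C7: reached.
L20 would need K39, amber-token, and black-clearance (Rule 1), but K39 is never granted.
K2: reached.
Reached: C7 and K2 — 2 of the 5.

2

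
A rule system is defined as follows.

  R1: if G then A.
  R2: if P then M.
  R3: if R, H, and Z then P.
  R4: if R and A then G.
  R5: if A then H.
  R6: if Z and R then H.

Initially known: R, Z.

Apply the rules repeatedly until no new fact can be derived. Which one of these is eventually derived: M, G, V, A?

M

Z and R hold, so H follows (R6).
R, H, and Z hold, so P follows (R3).
From P, R2 gives M.
No rule produces V, and it is not given. A would need G (R1), but G is never established. G would need R and A (R4), but A is never established.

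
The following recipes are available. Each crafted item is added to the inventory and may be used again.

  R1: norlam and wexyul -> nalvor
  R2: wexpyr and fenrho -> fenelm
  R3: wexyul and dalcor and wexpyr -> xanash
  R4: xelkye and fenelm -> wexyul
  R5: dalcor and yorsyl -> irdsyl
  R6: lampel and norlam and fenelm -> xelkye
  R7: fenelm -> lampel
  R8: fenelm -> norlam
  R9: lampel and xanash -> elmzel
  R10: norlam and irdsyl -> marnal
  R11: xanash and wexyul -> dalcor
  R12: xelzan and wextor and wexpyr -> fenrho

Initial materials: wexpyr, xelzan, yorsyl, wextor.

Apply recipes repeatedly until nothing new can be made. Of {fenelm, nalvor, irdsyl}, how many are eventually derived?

2

Using R12, xelzan, wextor, and wexpyr make fenrho.
wexpyr and fenrho -> fenelm (R2).
fenelm -> norlam (R8).
Using R7, fenelm makes lampel.
Using R6, lampel, norlam, and fenelm make xelkye.
xelkye and fenelm -> wexyul (R4).
norlam and wexyul -> nalvor (R1).
fenelm: reached.
nalvor: reached.
irdsyl would need dalcor and yorsyl (R5), but dalcor is never obtained.
Reached: fenelm and nalvor — 2 of the 3.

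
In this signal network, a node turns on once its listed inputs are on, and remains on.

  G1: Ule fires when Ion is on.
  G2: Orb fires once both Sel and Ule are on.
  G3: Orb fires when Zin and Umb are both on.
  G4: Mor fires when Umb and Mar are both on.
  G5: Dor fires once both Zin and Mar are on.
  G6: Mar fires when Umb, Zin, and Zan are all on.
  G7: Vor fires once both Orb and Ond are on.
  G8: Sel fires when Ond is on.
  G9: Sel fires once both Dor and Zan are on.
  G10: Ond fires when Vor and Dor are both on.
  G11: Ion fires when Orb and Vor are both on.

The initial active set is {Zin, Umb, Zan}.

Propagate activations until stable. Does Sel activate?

Yes

Umb, Zin, and Zan are on, so Mar fires (G6).
G5: Zin and Mar on → Dor on.
Dor and Zan are on, so Sel fires (G9).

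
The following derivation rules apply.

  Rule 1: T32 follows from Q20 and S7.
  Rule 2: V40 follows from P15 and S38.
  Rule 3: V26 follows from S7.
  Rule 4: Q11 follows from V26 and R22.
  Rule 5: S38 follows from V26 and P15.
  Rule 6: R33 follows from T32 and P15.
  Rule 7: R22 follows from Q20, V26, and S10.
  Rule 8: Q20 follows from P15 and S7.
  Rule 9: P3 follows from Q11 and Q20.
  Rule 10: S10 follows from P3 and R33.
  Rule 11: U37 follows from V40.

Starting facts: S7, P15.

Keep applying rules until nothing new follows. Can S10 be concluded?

No

S10 would need P3 and R33 (Rule 10), but P3 is never established.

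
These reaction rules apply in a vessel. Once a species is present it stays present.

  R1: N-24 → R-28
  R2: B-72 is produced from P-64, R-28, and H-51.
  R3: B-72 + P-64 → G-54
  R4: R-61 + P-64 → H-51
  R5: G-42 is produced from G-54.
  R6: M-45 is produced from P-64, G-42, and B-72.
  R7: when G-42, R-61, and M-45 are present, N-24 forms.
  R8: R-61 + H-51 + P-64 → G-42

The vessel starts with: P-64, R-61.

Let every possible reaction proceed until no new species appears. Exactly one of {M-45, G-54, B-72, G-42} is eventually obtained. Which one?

G-42

R-61 and P-64 present → H-51 forms (R4).
R-61, H-51, and P-64 present → G-42 forms (R8).
B-72 would need P-64, R-28, and H-51 (R2), but R-28 never forms. M-45 would need P-64, G-42, and B-72 (R6), but B-72 never forms. G-54 would need B-72 and P-64 (R3), but B-72 never forms.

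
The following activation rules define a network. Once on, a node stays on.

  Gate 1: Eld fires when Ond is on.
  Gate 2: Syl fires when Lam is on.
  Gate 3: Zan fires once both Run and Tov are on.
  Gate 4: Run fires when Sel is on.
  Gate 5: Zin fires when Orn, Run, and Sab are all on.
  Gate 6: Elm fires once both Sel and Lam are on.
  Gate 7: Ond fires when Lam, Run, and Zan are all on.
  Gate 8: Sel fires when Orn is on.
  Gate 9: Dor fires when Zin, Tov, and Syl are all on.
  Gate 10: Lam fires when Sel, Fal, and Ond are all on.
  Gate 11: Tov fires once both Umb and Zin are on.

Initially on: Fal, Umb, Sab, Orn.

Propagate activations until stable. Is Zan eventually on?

Yes

Gate 8: Orn on → Sel on.
Sel is on, so Run fires (Gate 4).
Gate 5: Orn, Run, and Sab on → Zin on.
Gate 11: Umb and Zin on → Tov on.
Gate 3: Run and Tov on → Zan on.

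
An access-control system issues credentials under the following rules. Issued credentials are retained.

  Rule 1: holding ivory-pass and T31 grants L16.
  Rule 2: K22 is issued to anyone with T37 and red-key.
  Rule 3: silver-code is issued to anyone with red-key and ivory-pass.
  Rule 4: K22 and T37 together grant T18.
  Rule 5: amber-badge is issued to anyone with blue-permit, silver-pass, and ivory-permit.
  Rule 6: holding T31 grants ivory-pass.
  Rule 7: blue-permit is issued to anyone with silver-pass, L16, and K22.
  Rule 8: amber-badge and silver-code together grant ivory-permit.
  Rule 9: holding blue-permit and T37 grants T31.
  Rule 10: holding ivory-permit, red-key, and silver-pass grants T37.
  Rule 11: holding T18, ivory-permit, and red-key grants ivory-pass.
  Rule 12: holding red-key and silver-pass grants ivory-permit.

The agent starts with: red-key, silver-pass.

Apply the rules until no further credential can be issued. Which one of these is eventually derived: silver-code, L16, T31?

Holding red-key and silver-pass grants ivory-permit (Rule 12).
Holding ivory-permit, red-key, and silver-pass grants T37 (Rule 10).
Holding T37 and red-key grants K22 (Rule 2).
Holding K22 and T37 grants T18 (Rule 4).
Holding T18, ivory-permit, and red-key grants ivory-pass (Rule 11).
Holding red-key and ivory-pass grants silver-code (Rule 3).
T31 would need blue-permit and T37 (Rule 9), but blue-permit is never granted. L16 would need ivory-pass and T31 (Rule 1), but T31 is never granted.

silver-code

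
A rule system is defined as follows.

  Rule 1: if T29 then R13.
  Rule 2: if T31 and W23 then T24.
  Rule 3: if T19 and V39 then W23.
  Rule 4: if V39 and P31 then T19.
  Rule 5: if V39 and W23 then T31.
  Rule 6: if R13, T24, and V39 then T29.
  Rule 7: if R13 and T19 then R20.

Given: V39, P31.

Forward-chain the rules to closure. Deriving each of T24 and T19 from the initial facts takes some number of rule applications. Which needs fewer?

T19: From V39 and P31, Rule 4 gives T19. [1 rule application]
T24: From V39 and P31, Rule 4 gives T19. From T19 and V39, Rule 3 gives W23. V39 and W23 hold, so T31 follows (Rule 5). From T31 and W23, Rule 2 gives T24. [4 rule applications]
T19 needs fewer.

T19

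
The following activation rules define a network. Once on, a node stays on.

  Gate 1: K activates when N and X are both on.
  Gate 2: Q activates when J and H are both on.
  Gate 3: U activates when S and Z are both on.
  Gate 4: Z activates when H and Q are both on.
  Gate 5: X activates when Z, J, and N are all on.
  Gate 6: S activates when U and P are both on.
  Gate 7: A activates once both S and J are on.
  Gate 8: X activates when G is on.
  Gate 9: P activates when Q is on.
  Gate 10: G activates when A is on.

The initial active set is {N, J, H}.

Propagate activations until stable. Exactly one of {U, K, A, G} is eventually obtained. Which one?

K

Gate 2: J and H on → Q on.
H and Q are on, so Z activates (Gate 4).
Z, J, and N are on, so X activates (Gate 5).
Gate 1: N and X on → K on.
G would need A (Gate 10), but A never turns on. A would need S and J (Gate 7), but S never turns on. U would need S and Z (Gate 3), but S never turns on.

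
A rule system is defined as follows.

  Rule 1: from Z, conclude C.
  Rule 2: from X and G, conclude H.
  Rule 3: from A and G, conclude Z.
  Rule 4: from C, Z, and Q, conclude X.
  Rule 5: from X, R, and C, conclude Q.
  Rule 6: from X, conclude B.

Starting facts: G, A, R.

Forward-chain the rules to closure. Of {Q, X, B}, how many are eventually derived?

Q would need X, R, and C (Rule 5), but X is never established.
X would need C, Z, and Q (Rule 4), but Q is never established.
B would need X (Rule 6), but X is never established.
None of the 3 are reached.

0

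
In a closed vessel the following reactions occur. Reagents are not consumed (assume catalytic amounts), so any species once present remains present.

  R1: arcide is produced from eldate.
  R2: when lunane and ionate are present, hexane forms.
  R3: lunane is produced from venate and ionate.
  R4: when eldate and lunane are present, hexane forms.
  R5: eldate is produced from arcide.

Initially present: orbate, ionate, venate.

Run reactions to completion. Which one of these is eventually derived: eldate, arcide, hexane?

hexane

venate and ionate present → lunane forms (R3).
lunane and ionate present → hexane forms (R2).
arcide would need eldate (R1), but eldate never forms. eldate would need arcide (R5), but arcide never forms.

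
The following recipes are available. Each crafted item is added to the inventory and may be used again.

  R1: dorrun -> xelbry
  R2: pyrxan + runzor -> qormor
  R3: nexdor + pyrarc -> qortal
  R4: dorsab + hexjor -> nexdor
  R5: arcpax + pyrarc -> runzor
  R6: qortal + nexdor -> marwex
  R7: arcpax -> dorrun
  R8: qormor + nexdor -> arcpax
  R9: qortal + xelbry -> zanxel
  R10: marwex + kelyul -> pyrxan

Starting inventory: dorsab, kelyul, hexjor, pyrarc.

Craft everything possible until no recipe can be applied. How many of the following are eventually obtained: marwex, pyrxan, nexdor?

3

Using R4, dorsab and hexjor make nexdor.
Using R3, nexdor and pyrarc make qortal.
qortal + nexdor -> marwex (R6).
marwex + kelyul -> pyrxan (R10).
marwex: reached.
pyrxan: reached.
nexdor: reached.
All 3 are reached.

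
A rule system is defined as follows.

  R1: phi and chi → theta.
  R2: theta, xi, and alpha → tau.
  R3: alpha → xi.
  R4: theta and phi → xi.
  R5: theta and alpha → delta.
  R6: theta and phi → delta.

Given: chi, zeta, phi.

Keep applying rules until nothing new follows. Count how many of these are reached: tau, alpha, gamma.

tau would need theta, xi, and alpha (R2), but alpha is never established.
No rule produces alpha, and it is not given.
No rule produces gamma, and it is not given.
None of the 3 are reached.

0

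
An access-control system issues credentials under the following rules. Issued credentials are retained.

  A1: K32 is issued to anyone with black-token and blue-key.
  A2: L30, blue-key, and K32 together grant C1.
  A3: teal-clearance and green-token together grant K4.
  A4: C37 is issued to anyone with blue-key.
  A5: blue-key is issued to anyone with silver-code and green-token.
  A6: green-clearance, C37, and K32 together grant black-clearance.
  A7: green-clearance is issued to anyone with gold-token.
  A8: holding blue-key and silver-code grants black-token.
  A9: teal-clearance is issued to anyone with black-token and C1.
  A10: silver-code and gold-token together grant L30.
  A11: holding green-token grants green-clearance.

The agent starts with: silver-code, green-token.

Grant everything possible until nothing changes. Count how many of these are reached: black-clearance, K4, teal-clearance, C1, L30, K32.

Holding green-token grants green-clearance (A11).
Holding silver-code and green-token grants blue-key (A5).
Holding blue-key and silver-code grants black-token (A8).
Holding blue-key grants C37 (A4).
Holding black-token and blue-key grants K32 (A1).
Holding green-clearance, C37, and K32 grants black-clearance (A6).
black-clearance: reached.
K4 would need teal-clearance and green-token (A3), but teal-clearance is never granted.
teal-clearance would need black-token and C1 (A9), but C1 is never granted.
C1 would need L30, blue-key, and K32 (A2), but L30 is never granted.
L30 would need silver-code and gold-token (A10), but gold-token is never granted.
K32: reached.
Reached: black-clearance and K32 — 2 of the 6.

2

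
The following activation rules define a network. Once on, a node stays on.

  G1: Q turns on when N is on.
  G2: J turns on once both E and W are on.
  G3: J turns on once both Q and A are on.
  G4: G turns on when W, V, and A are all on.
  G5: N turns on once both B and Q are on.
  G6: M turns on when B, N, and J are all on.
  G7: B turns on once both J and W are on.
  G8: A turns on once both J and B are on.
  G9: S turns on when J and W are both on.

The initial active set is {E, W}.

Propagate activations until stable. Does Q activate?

Q would need N (G1), but N never turns on.

No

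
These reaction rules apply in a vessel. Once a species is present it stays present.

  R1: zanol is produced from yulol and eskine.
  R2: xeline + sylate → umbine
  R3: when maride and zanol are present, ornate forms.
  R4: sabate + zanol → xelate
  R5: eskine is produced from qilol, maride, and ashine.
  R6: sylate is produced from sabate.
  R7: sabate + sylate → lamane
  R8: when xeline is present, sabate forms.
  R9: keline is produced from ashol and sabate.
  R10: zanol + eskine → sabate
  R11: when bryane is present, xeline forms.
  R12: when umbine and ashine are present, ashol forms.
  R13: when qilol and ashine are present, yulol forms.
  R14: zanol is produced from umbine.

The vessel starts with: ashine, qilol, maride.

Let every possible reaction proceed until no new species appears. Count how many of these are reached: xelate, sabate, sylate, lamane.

qilol, maride, and ashine present → eskine forms (R5).
qilol and ashine present → yulol forms (R13).
yulol and eskine present → zanol forms (R1).
zanol and eskine present → sabate forms (R10).
sabate and zanol present → xelate forms (R4).
sabate present → sylate forms (R6).
sabate and sylate present → lamane forms (R7).
xelate: reached.
sabate: reached.
sylate: reached.
lamane: reached.
All 4 are reached.

4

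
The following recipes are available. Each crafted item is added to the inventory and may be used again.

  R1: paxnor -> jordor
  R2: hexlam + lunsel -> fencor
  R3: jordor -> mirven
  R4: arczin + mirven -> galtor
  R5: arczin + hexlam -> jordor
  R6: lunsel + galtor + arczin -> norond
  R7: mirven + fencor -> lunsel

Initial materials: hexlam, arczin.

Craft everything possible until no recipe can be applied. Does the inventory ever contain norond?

No

norond would need lunsel, galtor, and arczin (R6), but lunsel is never obtained.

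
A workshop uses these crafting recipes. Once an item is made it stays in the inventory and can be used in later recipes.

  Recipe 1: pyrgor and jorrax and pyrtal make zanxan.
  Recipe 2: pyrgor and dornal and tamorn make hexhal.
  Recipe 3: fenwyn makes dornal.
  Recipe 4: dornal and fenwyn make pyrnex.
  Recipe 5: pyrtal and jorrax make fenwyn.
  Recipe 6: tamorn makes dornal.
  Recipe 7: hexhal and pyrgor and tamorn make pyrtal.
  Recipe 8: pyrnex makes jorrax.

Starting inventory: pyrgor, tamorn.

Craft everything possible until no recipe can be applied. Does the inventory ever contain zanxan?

zanxan would need pyrgor, jorrax, and pyrtal (Recipe 1), but jorrax is never obtained.

No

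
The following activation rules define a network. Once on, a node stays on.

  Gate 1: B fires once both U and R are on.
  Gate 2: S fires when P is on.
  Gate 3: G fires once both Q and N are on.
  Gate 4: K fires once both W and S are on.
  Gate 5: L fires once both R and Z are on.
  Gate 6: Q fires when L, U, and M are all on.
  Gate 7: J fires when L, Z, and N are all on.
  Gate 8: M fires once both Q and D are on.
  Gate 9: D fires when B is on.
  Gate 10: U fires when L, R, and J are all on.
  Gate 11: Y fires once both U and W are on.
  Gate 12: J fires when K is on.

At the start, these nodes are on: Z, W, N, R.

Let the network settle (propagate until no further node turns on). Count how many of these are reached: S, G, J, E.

Gate 5: R and Z on → L on.
L, Z, and N are on, so J fires (Gate 7).
S would need P (Gate 2), but P never turns on.
G would need Q and N (Gate 3), but Q never turns on.
J: reached.
No rule produces E, and it is not given.
Reached: J — 1 of the 4.

1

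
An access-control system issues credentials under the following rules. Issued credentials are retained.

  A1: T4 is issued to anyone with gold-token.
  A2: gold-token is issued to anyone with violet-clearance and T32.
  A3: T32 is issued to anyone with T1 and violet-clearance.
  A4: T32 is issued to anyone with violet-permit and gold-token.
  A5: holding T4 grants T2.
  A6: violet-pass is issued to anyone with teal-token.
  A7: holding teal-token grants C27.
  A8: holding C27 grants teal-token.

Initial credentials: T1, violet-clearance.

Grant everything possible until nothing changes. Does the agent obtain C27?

No

C27 would need teal-token (A7), but teal-token is never granted.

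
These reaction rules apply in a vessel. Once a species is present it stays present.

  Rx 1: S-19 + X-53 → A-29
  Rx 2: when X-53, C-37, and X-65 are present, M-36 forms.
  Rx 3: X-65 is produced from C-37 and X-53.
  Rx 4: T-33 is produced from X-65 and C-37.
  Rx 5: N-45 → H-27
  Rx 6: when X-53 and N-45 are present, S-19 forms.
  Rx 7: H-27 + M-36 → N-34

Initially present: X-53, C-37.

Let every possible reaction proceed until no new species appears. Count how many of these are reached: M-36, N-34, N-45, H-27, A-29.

C-37 and X-53 present → X-65 forms (Rx 3).
X-53, C-37, and X-65 present → M-36 forms (Rx 2).
M-36: reached.
N-34 would need H-27 and M-36 (Rx 7), but H-27 never forms.
No rule produces N-45, and it is not given.
H-27 would need N-45 (Rx 5), but N-45 never forms.
A-29 would need S-19 and X-53 (Rx 1), but S-19 never forms.
Reached: M-36 — 1 of the 5.

1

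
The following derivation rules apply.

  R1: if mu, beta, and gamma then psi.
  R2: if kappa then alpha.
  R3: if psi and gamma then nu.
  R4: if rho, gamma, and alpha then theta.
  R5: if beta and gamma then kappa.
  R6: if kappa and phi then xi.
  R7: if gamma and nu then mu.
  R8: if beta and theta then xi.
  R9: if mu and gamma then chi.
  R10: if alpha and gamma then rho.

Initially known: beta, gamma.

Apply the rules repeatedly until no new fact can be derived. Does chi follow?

chi would need mu and gamma (R9), but mu is never established.

No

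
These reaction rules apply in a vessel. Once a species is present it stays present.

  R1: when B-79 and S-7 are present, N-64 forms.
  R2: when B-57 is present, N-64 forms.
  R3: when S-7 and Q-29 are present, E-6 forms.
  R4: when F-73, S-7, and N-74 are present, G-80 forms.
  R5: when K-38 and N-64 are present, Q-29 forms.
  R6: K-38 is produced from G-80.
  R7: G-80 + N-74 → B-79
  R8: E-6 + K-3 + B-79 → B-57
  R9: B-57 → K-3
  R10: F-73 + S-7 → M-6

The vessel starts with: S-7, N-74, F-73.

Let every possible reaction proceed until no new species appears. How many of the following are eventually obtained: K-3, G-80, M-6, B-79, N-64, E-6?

F-73, S-7, and N-74 present → G-80 forms (R4).
F-73 and S-7 present → M-6 forms (R10).
G-80 and N-74 present → B-79 forms (R7).
G-80 present → K-38 forms (R6).
B-79 and S-7 present → N-64 forms (R1).
K-38 and N-64 present → Q-29 forms (R5).
S-7 and Q-29 present → E-6 forms (R3).
K-3 would need B-57 (R9), but B-57 never forms.
G-80: reached.
M-6: reached.
B-79: reached.
N-64: reached.
E-6: reached.
Reached: G-80, M-6, B-79, N-64, and E-6 — 5 of the 6.

5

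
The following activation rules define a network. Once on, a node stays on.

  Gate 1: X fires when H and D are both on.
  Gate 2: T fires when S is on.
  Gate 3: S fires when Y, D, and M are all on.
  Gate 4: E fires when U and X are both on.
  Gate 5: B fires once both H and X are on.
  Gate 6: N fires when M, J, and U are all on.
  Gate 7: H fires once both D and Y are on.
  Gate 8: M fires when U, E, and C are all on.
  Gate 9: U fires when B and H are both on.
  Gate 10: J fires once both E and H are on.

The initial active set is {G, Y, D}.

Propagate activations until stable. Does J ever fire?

Yes

D and Y are on, so H fires (Gate 7).
Gate 1: H and D on → X on.
H and X are on, so B fires (Gate 5).
Gate 9: B and H on → U on.
U and X are on, so E fires (Gate 4).
E and H are on, so J fires (Gate 10).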